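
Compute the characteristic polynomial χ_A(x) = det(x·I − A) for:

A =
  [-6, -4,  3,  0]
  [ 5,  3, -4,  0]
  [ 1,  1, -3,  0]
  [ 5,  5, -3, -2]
x^4 + 8*x^3 + 24*x^2 + 32*x + 16

Expanding det(x·I − A) (e.g. by cofactor expansion or by noting that A is similar to its Jordan form J, which has the same characteristic polynomial as A) gives
  χ_A(x) = x^4 + 8*x^3 + 24*x^2 + 32*x + 16
which factors as (x + 2)^4. The eigenvalues (with algebraic multiplicities) are λ = -2 with multiplicity 4.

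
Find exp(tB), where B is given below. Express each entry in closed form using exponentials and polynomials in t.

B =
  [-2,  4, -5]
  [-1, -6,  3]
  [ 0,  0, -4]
e^{tB} =
  [2*t*exp(-4*t) + exp(-4*t), 4*t*exp(-4*t), t^2*exp(-4*t) - 5*t*exp(-4*t)]
  [-t*exp(-4*t), -2*t*exp(-4*t) + exp(-4*t), -t^2*exp(-4*t)/2 + 3*t*exp(-4*t)]
  [0, 0, exp(-4*t)]

Strategy: write B = P · J · P⁻¹ where J is a Jordan canonical form, so e^{tB} = P · e^{tJ} · P⁻¹, and e^{tJ} can be computed block-by-block.

B has Jordan form
J =
  [-4,  1,  0]
  [ 0, -4,  1]
  [ 0,  0, -4]
(up to reordering of blocks).

Per-block formulas:
  For a 3×3 Jordan block J_3(-4): exp(t · J_3(-4)) = e^(-4t)·(I + t·N + (t^2/2)·N^2), where N is the 3×3 nilpotent shift.

After assembling e^{tJ} and conjugating by P, we get:

e^{tB} =
  [2*t*exp(-4*t) + exp(-4*t), 4*t*exp(-4*t), t^2*exp(-4*t) - 5*t*exp(-4*t)]
  [-t*exp(-4*t), -2*t*exp(-4*t) + exp(-4*t), -t^2*exp(-4*t)/2 + 3*t*exp(-4*t)]
  [0, 0, exp(-4*t)]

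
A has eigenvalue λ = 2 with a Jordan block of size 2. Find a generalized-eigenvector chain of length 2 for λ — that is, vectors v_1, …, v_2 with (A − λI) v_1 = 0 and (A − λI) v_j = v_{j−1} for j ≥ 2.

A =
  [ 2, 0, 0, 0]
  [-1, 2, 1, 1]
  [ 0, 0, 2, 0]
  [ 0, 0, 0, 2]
A Jordan chain for λ = 2 of length 2:
v_1 = (0, -1, 0, 0)ᵀ
v_2 = (1, 0, 0, 0)ᵀ

Let N = A − (2)·I. We want v_2 with N^2 v_2 = 0 but N^1 v_2 ≠ 0; then v_{j-1} := N · v_j for j = 2, …, 2.

Pick v_2 = (1, 0, 0, 0)ᵀ.
Then v_1 = N · v_2 = (0, -1, 0, 0)ᵀ.

Sanity check: (A − (2)·I) v_1 = (0, 0, 0, 0)ᵀ = 0. ✓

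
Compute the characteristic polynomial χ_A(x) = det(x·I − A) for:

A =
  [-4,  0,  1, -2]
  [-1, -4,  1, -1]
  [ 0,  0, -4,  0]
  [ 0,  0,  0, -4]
x^4 + 16*x^3 + 96*x^2 + 256*x + 256

Expanding det(x·I − A) (e.g. by cofactor expansion or by noting that A is similar to its Jordan form J, which has the same characteristic polynomial as A) gives
  χ_A(x) = x^4 + 16*x^3 + 96*x^2 + 256*x + 256
which factors as (x + 4)^4. The eigenvalues (with algebraic multiplicities) are λ = -4 with multiplicity 4.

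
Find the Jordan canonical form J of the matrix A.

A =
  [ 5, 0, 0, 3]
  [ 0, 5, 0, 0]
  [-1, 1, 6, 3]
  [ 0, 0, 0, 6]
J_1(5) ⊕ J_1(5) ⊕ J_1(6) ⊕ J_1(6)

The characteristic polynomial is
  det(x·I − A) = x^4 - 22*x^3 + 181*x^2 - 660*x + 900 = (x - 6)^2*(x - 5)^2

Eigenvalues and multiplicities (the geometric multiplicity of λ is n − rank(A − λI), which equals the number of Jordan blocks for λ):
  λ = 5: algebraic multiplicity = 2, geometric multiplicity = 2
  λ = 6: algebraic multiplicity = 2, geometric multiplicity = 2

Determining the block sizes for each eigenvalue:
  λ = 5: gm = am = 2, so every block has size 1 → block sizes [1, 1]
  λ = 6: gm = am = 2, so every block has size 1 → block sizes [1, 1]

Assembling the blocks gives a Jordan form
J =
  [5, 0, 0, 0]
  [0, 5, 0, 0]
  [0, 0, 6, 0]
  [0, 0, 0, 6]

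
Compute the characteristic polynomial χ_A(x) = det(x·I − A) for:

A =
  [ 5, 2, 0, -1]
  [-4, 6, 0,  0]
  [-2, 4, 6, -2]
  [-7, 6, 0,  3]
x^4 - 20*x^3 + 148*x^2 - 480*x + 576

Expanding det(x·I − A) (e.g. by cofactor expansion or by noting that A is similar to its Jordan form J, which has the same characteristic polynomial as A) gives
  χ_A(x) = x^4 - 20*x^3 + 148*x^2 - 480*x + 576
which factors as (x - 6)^2*(x - 4)^2. The eigenvalues (with algebraic multiplicities) are λ = 4 with multiplicity 2, λ = 6 with multiplicity 2.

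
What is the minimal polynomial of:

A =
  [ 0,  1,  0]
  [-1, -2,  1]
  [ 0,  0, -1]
x^3 + 3*x^2 + 3*x + 1

The characteristic polynomial is χ_A(x) = (x + 1)^3, so the eigenvalues are known. The minimal polynomial is
  m_A(x) = Π_λ (x − λ)^{k_λ}
where k_λ is the size of the *largest* Jordan block for λ (equivalently, the smallest k with (A − λI)^k v = 0 for every generalised eigenvector v of λ).

  λ = -1: largest Jordan block has size 3, contributing (x + 1)^3

So m_A(x) = (x + 1)^3 = x^3 + 3*x^2 + 3*x + 1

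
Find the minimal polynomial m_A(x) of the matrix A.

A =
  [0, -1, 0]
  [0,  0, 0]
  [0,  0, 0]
x^2

The characteristic polynomial is χ_A(x) = x^3, so the eigenvalues are known. The minimal polynomial is
  m_A(x) = Π_λ (x − λ)^{k_λ}
where k_λ is the size of the *largest* Jordan block for λ (equivalently, the smallest k with (A − λI)^k v = 0 for every generalised eigenvector v of λ).

  λ = 0: largest Jordan block has size 2, contributing (x − 0)^2

So m_A(x) = x^2 = x^2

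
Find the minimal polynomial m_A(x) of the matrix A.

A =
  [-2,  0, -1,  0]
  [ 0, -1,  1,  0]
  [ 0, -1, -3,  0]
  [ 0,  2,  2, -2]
x^3 + 6*x^2 + 12*x + 8

The characteristic polynomial is χ_A(x) = (x + 2)^4, so the eigenvalues are known. The minimal polynomial is
  m_A(x) = Π_λ (x − λ)^{k_λ}
where k_λ is the size of the *largest* Jordan block for λ (equivalently, the smallest k with (A − λI)^k v = 0 for every generalised eigenvector v of λ).

  λ = -2: largest Jordan block has size 3, contributing (x + 2)^3

So m_A(x) = (x + 2)^3 = x^3 + 6*x^2 + 12*x + 8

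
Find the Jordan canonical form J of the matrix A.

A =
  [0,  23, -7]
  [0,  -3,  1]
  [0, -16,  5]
J_1(0) ⊕ J_2(1)

The characteristic polynomial is
  det(x·I − A) = x^3 - 2*x^2 + x = x*(x - 1)^2

Eigenvalues and multiplicities (the geometric multiplicity of λ is n − rank(A − λI), which equals the number of Jordan blocks for λ):
  λ = 0: algebraic multiplicity = 1, geometric multiplicity = 1
  λ = 1: algebraic multiplicity = 2, geometric multiplicity = 1

Determining the block sizes for each eigenvalue:
  λ = 0: one block (gm = 1), so the single block has size am = 1 → block sizes [1]
  λ = 1: one block (gm = 1), so the single block has size am = 2 → block sizes [2]

Assembling the blocks gives a Jordan form
J =
  [0, 0, 0]
  [0, 1, 1]
  [0, 0, 1]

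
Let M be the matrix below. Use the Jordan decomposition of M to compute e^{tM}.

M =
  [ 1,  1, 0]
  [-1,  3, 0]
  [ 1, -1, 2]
e^{tM} =
  [-t*exp(2*t) + exp(2*t), t*exp(2*t), 0]
  [-t*exp(2*t), t*exp(2*t) + exp(2*t), 0]
  [t*exp(2*t), -t*exp(2*t), exp(2*t)]

Strategy: write M = P · J · P⁻¹ where J is a Jordan canonical form, so e^{tM} = P · e^{tJ} · P⁻¹, and e^{tJ} can be computed block-by-block.

M has Jordan form
J =
  [2, 1, 0]
  [0, 2, 0]
  [0, 0, 2]
(up to reordering of blocks).

Per-block formulas:
  For a 2×2 Jordan block J_2(2): exp(t · J_2(2)) = e^(2t)·(I + t·N), where N is the 2×2 nilpotent shift.
  For a 1×1 block at λ = 2: exp(t · [2]) = [e^(2t)].

After assembling e^{tJ} and conjugating by P, we get:

e^{tM} =
  [-t*exp(2*t) + exp(2*t), t*exp(2*t), 0]
  [-t*exp(2*t), t*exp(2*t) + exp(2*t), 0]
  [t*exp(2*t), -t*exp(2*t), exp(2*t)]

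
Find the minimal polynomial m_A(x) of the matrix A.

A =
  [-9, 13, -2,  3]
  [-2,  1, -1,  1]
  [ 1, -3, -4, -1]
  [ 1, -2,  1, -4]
x^2 + 8*x + 16

The characteristic polynomial is χ_A(x) = (x + 4)^4, so the eigenvalues are known. The minimal polynomial is
  m_A(x) = Π_λ (x − λ)^{k_λ}
where k_λ is the size of the *largest* Jordan block for λ (equivalently, the smallest k with (A − λI)^k v = 0 for every generalised eigenvector v of λ).

  λ = -4: largest Jordan block has size 2, contributing (x + 4)^2

So m_A(x) = (x + 4)^2 = x^2 + 8*x + 16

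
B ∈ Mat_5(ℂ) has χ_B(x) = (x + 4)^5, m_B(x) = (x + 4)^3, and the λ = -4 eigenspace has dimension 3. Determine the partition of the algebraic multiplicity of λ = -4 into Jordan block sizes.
Block sizes for λ = -4: [3, 1, 1]

Step 1 — from the characteristic polynomial, algebraic multiplicity of λ = -4 is 5. From dim ker(B − (-4)·I) = 3, there are exactly 3 Jordan blocks for λ = -4.
Step 2 — from the minimal polynomial, the factor (x + 4)^3 tells us the largest block for λ = -4 has size 3.
Step 3 — with total size 5, 3 blocks, and largest block 3, the block sizes (in nonincreasing order) are [3, 1, 1].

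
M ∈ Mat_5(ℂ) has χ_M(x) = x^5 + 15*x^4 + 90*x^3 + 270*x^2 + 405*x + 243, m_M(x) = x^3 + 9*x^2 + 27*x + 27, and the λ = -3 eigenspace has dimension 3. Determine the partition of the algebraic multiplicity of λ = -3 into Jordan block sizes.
Block sizes for λ = -3: [3, 1, 1]

Step 1 — from the characteristic polynomial, algebraic multiplicity of λ = -3 is 5. From dim ker(M − (-3)·I) = 3, there are exactly 3 Jordan blocks for λ = -3.
Step 2 — from the minimal polynomial, the factor (x + 3)^3 tells us the largest block for λ = -3 has size 3.
Step 3 — with total size 5, 3 blocks, and largest block 3, the block sizes (in nonincreasing order) are [3, 1, 1].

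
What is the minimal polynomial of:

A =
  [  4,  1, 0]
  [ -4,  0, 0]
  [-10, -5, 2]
x^2 - 4*x + 4

The characteristic polynomial is χ_A(x) = (x - 2)^3, so the eigenvalues are known. The minimal polynomial is
  m_A(x) = Π_λ (x − λ)^{k_λ}
where k_λ is the size of the *largest* Jordan block for λ (equivalently, the smallest k with (A − λI)^k v = 0 for every generalised eigenvector v of λ).

  λ = 2: largest Jordan block has size 2, contributing (x − 2)^2

So m_A(x) = (x - 2)^2 = x^2 - 4*x + 4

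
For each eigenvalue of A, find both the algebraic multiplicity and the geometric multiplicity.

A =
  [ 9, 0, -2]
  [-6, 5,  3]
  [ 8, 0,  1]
λ = 5: alg = 3, geom = 2

Step 1 — factor the characteristic polynomial to read off the algebraic multiplicities:
  χ_A(x) = (x - 5)^3

Step 2 — compute geometric multiplicities via the rank-nullity identity g(λ) = n − rank(A − λI):
  rank(A − (5)·I) = 1, so dim ker(A − (5)·I) = n − 1 = 2

Summary:
  λ = 5: algebraic multiplicity = 3, geometric multiplicity = 2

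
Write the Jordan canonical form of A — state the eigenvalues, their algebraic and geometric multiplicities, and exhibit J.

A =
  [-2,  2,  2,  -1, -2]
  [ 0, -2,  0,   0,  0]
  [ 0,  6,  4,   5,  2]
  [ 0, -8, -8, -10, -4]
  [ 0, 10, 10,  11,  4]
J_1(-2) ⊕ J_1(-2) ⊕ J_1(-2) ⊕ J_2(0)

The characteristic polynomial is
  det(x·I − A) = x^5 + 6*x^4 + 12*x^3 + 8*x^2 = x^2*(x + 2)^3

Eigenvalues and multiplicities (the geometric multiplicity of λ is n − rank(A − λI), which equals the number of Jordan blocks for λ):
  λ = -2: algebraic multiplicity = 3, geometric multiplicity = 3
  λ = 0: algebraic multiplicity = 2, geometric multiplicity = 1

Determining the block sizes for each eigenvalue:
  λ = -2: gm = am = 3, so every block has size 1 → block sizes [1, 1, 1]
  λ = 0: one block (gm = 1), so the single block has size am = 2 → block sizes [2]

Assembling the blocks gives a Jordan form
J =
  [-2,  0,  0, 0, 0]
  [ 0, -2,  0, 0, 0]
  [ 0,  0, -2, 0, 0]
  [ 0,  0,  0, 0, 1]
  [ 0,  0,  0, 0, 0]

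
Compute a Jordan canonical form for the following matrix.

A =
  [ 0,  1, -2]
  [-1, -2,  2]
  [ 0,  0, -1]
J_2(-1) ⊕ J_1(-1)

The characteristic polynomial is
  det(x·I − A) = x^3 + 3*x^2 + 3*x + 1 = (x + 1)^3

Eigenvalues and multiplicities (the geometric multiplicity of λ is n − rank(A − λI), which equals the number of Jordan blocks for λ):
  λ = -1: algebraic multiplicity = 3, geometric multiplicity = 2

Determining the block sizes for each eigenvalue:
  λ = -1: 2 blocks summing to 3 forces exactly one block of size 2 and the rest size 1 → block sizes [2, 1]

Assembling the blocks gives a Jordan form
J =
  [-1,  1,  0]
  [ 0, -1,  0]
  [ 0,  0, -1]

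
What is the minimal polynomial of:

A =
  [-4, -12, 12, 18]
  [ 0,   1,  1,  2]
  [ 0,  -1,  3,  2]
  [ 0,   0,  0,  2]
x^3 - 12*x + 16

The characteristic polynomial is χ_A(x) = (x - 2)^3*(x + 4), so the eigenvalues are known. The minimal polynomial is
  m_A(x) = Π_λ (x − λ)^{k_λ}
where k_λ is the size of the *largest* Jordan block for λ (equivalently, the smallest k with (A − λI)^k v = 0 for every generalised eigenvector v of λ).

  λ = -4: largest Jordan block has size 1, contributing (x + 4)
  λ = 2: largest Jordan block has size 2, contributing (x − 2)^2

So m_A(x) = (x - 2)^2*(x + 4) = x^3 - 12*x + 16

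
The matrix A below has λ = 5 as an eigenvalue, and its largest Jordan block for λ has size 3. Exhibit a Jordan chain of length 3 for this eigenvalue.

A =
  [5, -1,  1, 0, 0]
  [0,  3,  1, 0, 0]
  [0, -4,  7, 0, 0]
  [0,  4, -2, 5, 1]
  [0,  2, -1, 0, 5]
A Jordan chain for λ = 5 of length 3:
v_1 = (-2, 0, 0, 2, 0)ᵀ
v_2 = (-1, -2, -4, 4, 2)ᵀ
v_3 = (0, 1, 0, 0, 0)ᵀ

Let N = A − (5)·I. We want v_3 with N^3 v_3 = 0 but N^2 v_3 ≠ 0; then v_{j-1} := N · v_j for j = 3, …, 2.

Pick v_3 = (0, 1, 0, 0, 0)ᵀ.
Then v_2 = N · v_3 = (-1, -2, -4, 4, 2)ᵀ.
Then v_1 = N · v_2 = (-2, 0, 0, 2, 0)ᵀ.

Sanity check: (A − (5)·I) v_1 = (0, 0, 0, 0, 0)ᵀ = 0. ✓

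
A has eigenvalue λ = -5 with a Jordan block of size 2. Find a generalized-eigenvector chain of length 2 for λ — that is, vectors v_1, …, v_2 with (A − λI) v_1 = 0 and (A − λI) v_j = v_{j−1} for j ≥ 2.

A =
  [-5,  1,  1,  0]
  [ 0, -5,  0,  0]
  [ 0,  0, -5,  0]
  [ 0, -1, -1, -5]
A Jordan chain for λ = -5 of length 2:
v_1 = (1, 0, 0, -1)ᵀ
v_2 = (0, 1, 0, 0)ᵀ

Let N = A − (-5)·I. We want v_2 with N^2 v_2 = 0 but N^1 v_2 ≠ 0; then v_{j-1} := N · v_j for j = 2, …, 2.

Pick v_2 = (0, 1, 0, 0)ᵀ.
Then v_1 = N · v_2 = (1, 0, 0, -1)ᵀ.

Sanity check: (A − (-5)·I) v_1 = (0, 0, 0, 0)ᵀ = 0. ✓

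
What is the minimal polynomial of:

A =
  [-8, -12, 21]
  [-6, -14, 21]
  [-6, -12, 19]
x^2 + x - 2

The characteristic polynomial is χ_A(x) = (x - 1)*(x + 2)^2, so the eigenvalues are known. The minimal polynomial is
  m_A(x) = Π_λ (x − λ)^{k_λ}
where k_λ is the size of the *largest* Jordan block for λ (equivalently, the smallest k with (A − λI)^k v = 0 for every generalised eigenvector v of λ).

  λ = -2: largest Jordan block has size 1, contributing (x + 2)
  λ = 1: largest Jordan block has size 1, contributing (x − 1)

So m_A(x) = (x - 1)*(x + 2) = x^2 + x - 2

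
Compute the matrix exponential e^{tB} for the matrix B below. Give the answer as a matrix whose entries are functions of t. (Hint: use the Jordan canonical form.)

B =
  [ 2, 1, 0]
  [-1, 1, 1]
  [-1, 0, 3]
e^{tB} =
  [-t^2*exp(2*t)/2 + exp(2*t), -t^2*exp(2*t)/2 + t*exp(2*t), t^2*exp(2*t)/2]
  [-t*exp(2*t), -t*exp(2*t) + exp(2*t), t*exp(2*t)]
  [-t^2*exp(2*t)/2 - t*exp(2*t), -t^2*exp(2*t)/2, t^2*exp(2*t)/2 + t*exp(2*t) + exp(2*t)]

Strategy: write B = P · J · P⁻¹ where J is a Jordan canonical form, so e^{tB} = P · e^{tJ} · P⁻¹, and e^{tJ} can be computed block-by-block.

B has Jordan form
J =
  [2, 1, 0]
  [0, 2, 1]
  [0, 0, 2]
(up to reordering of blocks).

Per-block formulas:
  For a 3×3 Jordan block J_3(2): exp(t · J_3(2)) = e^(2t)·(I + t·N + (t^2/2)·N^2), where N is the 3×3 nilpotent shift.

After assembling e^{tJ} and conjugating by P, we get:

e^{tB} =
  [-t^2*exp(2*t)/2 + exp(2*t), -t^2*exp(2*t)/2 + t*exp(2*t), t^2*exp(2*t)/2]
  [-t*exp(2*t), -t*exp(2*t) + exp(2*t), t*exp(2*t)]
  [-t^2*exp(2*t)/2 - t*exp(2*t), -t^2*exp(2*t)/2, t^2*exp(2*t)/2 + t*exp(2*t) + exp(2*t)]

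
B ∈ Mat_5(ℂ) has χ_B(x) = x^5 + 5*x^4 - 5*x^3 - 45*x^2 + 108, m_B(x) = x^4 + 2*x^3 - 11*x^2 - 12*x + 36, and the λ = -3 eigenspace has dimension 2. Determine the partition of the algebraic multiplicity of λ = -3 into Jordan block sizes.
Block sizes for λ = -3: [2, 1]

Step 1 — from the characteristic polynomial, algebraic multiplicity of λ = -3 is 3. From dim ker(B − (-3)·I) = 2, there are exactly 2 Jordan blocks for λ = -3.
Step 2 — from the minimal polynomial, the factor (x + 3)^2 tells us the largest block for λ = -3 has size 2.
Step 3 — with total size 3, 2 blocks, and largest block 2, the block sizes (in nonincreasing order) are [2, 1].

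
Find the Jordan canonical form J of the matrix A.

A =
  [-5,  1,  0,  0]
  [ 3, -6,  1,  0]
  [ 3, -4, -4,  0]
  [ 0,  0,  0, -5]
J_3(-5) ⊕ J_1(-5)

The characteristic polynomial is
  det(x·I − A) = x^4 + 20*x^3 + 150*x^2 + 500*x + 625 = (x + 5)^4

Eigenvalues and multiplicities (the geometric multiplicity of λ is n − rank(A − λI), which equals the number of Jordan blocks for λ):
  λ = -5: algebraic multiplicity = 4, geometric multiplicity = 2

Determining the block sizes for each eigenvalue:
  λ = -5: with am = 4 and gm = 2, the partition is not yet determined (e.g. several partitions of 4 into 2 parts exist). Let N = A − (-5)·I. Computing rank(N^1) = 2, rank(N^2) = 1, rank(N^3) = 0; the number of blocks of size ≥ j is rank(N^{j−1}) − rank(N^j), giving [2, 1, 1]. So we have 1 block(s) of size 3, 1 block(s) of size 1 → block sizes [3, 1]

Assembling the blocks gives a Jordan form
J =
  [-5,  1,  0,  0]
  [ 0, -5,  1,  0]
  [ 0,  0, -5,  0]
  [ 0,  0,  0, -5]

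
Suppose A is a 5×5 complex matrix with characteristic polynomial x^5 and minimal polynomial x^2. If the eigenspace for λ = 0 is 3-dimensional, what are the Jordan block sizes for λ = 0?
Block sizes for λ = 0: [2, 2, 1]

Step 1 — from the characteristic polynomial, algebraic multiplicity of λ = 0 is 5. From dim ker(A − (0)·I) = 3, there are exactly 3 Jordan blocks for λ = 0.
Step 2 — from the minimal polynomial, the factor (x − 0)^2 tells us the largest block for λ = 0 has size 2.
Step 3 — with total size 5, 3 blocks, and largest block 2, the block sizes (in nonincreasing order) are [2, 2, 1].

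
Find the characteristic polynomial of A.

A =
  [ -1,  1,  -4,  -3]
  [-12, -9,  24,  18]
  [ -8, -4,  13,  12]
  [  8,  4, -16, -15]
x^4 + 12*x^3 + 54*x^2 + 108*x + 81

Expanding det(x·I − A) (e.g. by cofactor expansion or by noting that A is similar to its Jordan form J, which has the same characteristic polynomial as A) gives
  χ_A(x) = x^4 + 12*x^3 + 54*x^2 + 108*x + 81
which factors as (x + 3)^4. The eigenvalues (with algebraic multiplicities) are λ = -3 with multiplicity 4.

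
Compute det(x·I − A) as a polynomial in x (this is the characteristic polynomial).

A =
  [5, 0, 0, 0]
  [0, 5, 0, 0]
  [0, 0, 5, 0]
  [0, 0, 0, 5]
x^4 - 20*x^3 + 150*x^2 - 500*x + 625

Expanding det(x·I − A) (e.g. by cofactor expansion or by noting that A is similar to its Jordan form J, which has the same characteristic polynomial as A) gives
  χ_A(x) = x^4 - 20*x^3 + 150*x^2 - 500*x + 625
which factors as (x - 5)^4. The eigenvalues (with algebraic multiplicities) are λ = 5 with multiplicity 4.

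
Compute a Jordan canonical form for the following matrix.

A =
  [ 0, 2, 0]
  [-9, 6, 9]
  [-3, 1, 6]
J_2(3) ⊕ J_1(6)

The characteristic polynomial is
  det(x·I − A) = x^3 - 12*x^2 + 45*x - 54 = (x - 6)*(x - 3)^2

Eigenvalues and multiplicities (the geometric multiplicity of λ is n − rank(A − λI), which equals the number of Jordan blocks for λ):
  λ = 3: algebraic multiplicity = 2, geometric multiplicity = 1
  λ = 6: algebraic multiplicity = 1, geometric multiplicity = 1

Determining the block sizes for each eigenvalue:
  λ = 3: one block (gm = 1), so the single block has size am = 2 → block sizes [2]
  λ = 6: one block (gm = 1), so the single block has size am = 1 → block sizes [1]

Assembling the blocks gives a Jordan form
J =
  [3, 1, 0]
  [0, 3, 0]
  [0, 0, 6]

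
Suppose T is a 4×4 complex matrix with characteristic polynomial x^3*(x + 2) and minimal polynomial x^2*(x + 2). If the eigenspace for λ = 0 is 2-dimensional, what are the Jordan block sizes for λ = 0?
Block sizes for λ = 0: [2, 1]

Step 1 — from the characteristic polynomial, algebraic multiplicity of λ = 0 is 3. From dim ker(T − (0)·I) = 2, there are exactly 2 Jordan blocks for λ = 0.
Step 2 — from the minimal polynomial, the factor (x − 0)^2 tells us the largest block for λ = 0 has size 2.
Step 3 — with total size 3, 2 blocks, and largest block 2, the block sizes (in nonincreasing order) are [2, 1].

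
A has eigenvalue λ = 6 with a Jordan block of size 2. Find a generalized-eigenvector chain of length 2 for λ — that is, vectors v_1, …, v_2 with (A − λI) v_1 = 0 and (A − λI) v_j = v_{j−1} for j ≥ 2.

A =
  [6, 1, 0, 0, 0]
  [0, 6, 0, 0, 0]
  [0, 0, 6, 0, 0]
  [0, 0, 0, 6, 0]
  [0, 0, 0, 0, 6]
A Jordan chain for λ = 6 of length 2:
v_1 = (1, 0, 0, 0, 0)ᵀ
v_2 = (0, 1, 0, 0, 0)ᵀ

Let N = A − (6)·I. We want v_2 with N^2 v_2 = 0 but N^1 v_2 ≠ 0; then v_{j-1} := N · v_j for j = 2, …, 2.

Pick v_2 = (0, 1, 0, 0, 0)ᵀ.
Then v_1 = N · v_2 = (1, 0, 0, 0, 0)ᵀ.

Sanity check: (A − (6)·I) v_1 = (0, 0, 0, 0, 0)ᵀ = 0. ✓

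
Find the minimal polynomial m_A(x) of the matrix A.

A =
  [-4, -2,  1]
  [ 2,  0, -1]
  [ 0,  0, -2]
x^2 + 4*x + 4

The characteristic polynomial is χ_A(x) = (x + 2)^3, so the eigenvalues are known. The minimal polynomial is
  m_A(x) = Π_λ (x − λ)^{k_λ}
where k_λ is the size of the *largest* Jordan block for λ (equivalently, the smallest k with (A − λI)^k v = 0 for every generalised eigenvector v of λ).

  λ = -2: largest Jordan block has size 2, contributing (x + 2)^2

So m_A(x) = (x + 2)^2 = x^2 + 4*x + 4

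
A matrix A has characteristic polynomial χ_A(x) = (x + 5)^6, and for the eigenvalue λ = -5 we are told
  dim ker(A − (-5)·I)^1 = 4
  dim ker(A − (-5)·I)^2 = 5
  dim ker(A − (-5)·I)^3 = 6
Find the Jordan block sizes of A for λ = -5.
Block sizes for λ = -5: [3, 1, 1, 1]

From the dimensions of kernels of powers, the number of Jordan blocks of size at least j is d_j − d_{j−1} where d_j = dim ker(N^j) (with d_0 = 0). Computing the differences gives [4, 1, 1].
The number of blocks of size exactly k is (#blocks of size ≥ k) − (#blocks of size ≥ k + 1), so the partition is: 3 block(s) of size 1, 1 block(s) of size 3.
In nonincreasing order the block sizes are [3, 1, 1, 1].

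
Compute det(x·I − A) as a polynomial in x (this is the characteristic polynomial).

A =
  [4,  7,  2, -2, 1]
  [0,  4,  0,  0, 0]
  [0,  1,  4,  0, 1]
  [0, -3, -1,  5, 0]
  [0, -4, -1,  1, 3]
x^5 - 20*x^4 + 160*x^3 - 640*x^2 + 1280*x - 1024

Expanding det(x·I − A) (e.g. by cofactor expansion or by noting that A is similar to its Jordan form J, which has the same characteristic polynomial as A) gives
  χ_A(x) = x^5 - 20*x^4 + 160*x^3 - 640*x^2 + 1280*x - 1024
which factors as (x - 4)^5. The eigenvalues (with algebraic multiplicities) are λ = 4 with multiplicity 5.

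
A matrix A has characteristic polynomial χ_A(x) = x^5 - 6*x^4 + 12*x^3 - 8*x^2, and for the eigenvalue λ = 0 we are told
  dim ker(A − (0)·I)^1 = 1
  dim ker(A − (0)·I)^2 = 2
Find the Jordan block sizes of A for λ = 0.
Block sizes for λ = 0: [2]

From the dimensions of kernels of powers, the number of Jordan blocks of size at least j is d_j − d_{j−1} where d_j = dim ker(N^j) (with d_0 = 0). Computing the differences gives [1, 1].
The number of blocks of size exactly k is (#blocks of size ≥ k) − (#blocks of size ≥ k + 1), so the partition is: 1 block(s) of size 2.
In nonincreasing order the block sizes are [2].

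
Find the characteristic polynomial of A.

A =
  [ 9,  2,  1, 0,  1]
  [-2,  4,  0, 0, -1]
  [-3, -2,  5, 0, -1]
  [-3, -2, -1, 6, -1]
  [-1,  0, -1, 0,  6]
x^5 - 30*x^4 + 360*x^3 - 2160*x^2 + 6480*x - 7776

Expanding det(x·I − A) (e.g. by cofactor expansion or by noting that A is similar to its Jordan form J, which has the same characteristic polynomial as A) gives
  χ_A(x) = x^5 - 30*x^4 + 360*x^3 - 2160*x^2 + 6480*x - 7776
which factors as (x - 6)^5. The eigenvalues (with algebraic multiplicities) are λ = 6 with multiplicity 5.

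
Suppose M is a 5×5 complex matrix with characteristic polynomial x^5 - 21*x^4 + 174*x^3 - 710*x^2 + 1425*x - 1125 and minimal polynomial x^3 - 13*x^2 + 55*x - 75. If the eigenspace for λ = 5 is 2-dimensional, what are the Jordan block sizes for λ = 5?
Block sizes for λ = 5: [2, 1]

Step 1 — from the characteristic polynomial, algebraic multiplicity of λ = 5 is 3. From dim ker(M − (5)·I) = 2, there are exactly 2 Jordan blocks for λ = 5.
Step 2 — from the minimal polynomial, the factor (x − 5)^2 tells us the largest block for λ = 5 has size 2.
Step 3 — with total size 3, 2 blocks, and largest block 2, the block sizes (in nonincreasing order) are [2, 1].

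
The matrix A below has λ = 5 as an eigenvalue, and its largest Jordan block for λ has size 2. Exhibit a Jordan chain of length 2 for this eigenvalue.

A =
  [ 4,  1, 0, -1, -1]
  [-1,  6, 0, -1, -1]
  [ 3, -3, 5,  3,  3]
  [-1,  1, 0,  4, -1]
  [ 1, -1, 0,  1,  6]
A Jordan chain for λ = 5 of length 2:
v_1 = (-1, -1, 3, -1, 1)ᵀ
v_2 = (1, 0, 0, 0, 0)ᵀ

Let N = A − (5)·I. We want v_2 with N^2 v_2 = 0 but N^1 v_2 ≠ 0; then v_{j-1} := N · v_j for j = 2, …, 2.

Pick v_2 = (1, 0, 0, 0, 0)ᵀ.
Then v_1 = N · v_2 = (-1, -1, 3, -1, 1)ᵀ.

Sanity check: (A − (5)·I) v_1 = (0, 0, 0, 0, 0)ᵀ = 0. ✓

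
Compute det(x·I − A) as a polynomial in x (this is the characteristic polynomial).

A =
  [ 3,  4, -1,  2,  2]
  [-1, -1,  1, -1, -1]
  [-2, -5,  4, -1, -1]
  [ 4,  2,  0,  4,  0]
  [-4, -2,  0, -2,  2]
x^5 - 12*x^4 + 56*x^3 - 128*x^2 + 144*x - 64

Expanding det(x·I − A) (e.g. by cofactor expansion or by noting that A is similar to its Jordan form J, which has the same characteristic polynomial as A) gives
  χ_A(x) = x^5 - 12*x^4 + 56*x^3 - 128*x^2 + 144*x - 64
which factors as (x - 4)*(x - 2)^4. The eigenvalues (with algebraic multiplicities) are λ = 2 with multiplicity 4, λ = 4 with multiplicity 1.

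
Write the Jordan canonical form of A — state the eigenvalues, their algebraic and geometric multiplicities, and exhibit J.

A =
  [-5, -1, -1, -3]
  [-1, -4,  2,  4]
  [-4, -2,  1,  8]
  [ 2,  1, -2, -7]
J_3(-4) ⊕ J_1(-3)

The characteristic polynomial is
  det(x·I − A) = x^4 + 15*x^3 + 84*x^2 + 208*x + 192 = (x + 3)*(x + 4)^3

Eigenvalues and multiplicities (the geometric multiplicity of λ is n − rank(A − λI), which equals the number of Jordan blocks for λ):
  λ = -4: algebraic multiplicity = 3, geometric multiplicity = 1
  λ = -3: algebraic multiplicity = 1, geometric multiplicity = 1

Determining the block sizes for each eigenvalue:
  λ = -4: one block (gm = 1), so the single block has size am = 3 → block sizes [3]
  λ = -3: one block (gm = 1), so the single block has size am = 1 → block sizes [1]

Assembling the blocks gives a Jordan form
J =
  [-4,  1,  0,  0]
  [ 0, -4,  1,  0]
  [ 0,  0, -4,  0]
  [ 0,  0,  0, -3]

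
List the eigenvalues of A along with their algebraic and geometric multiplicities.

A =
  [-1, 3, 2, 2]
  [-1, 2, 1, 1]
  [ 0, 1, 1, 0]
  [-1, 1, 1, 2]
λ = 1: alg = 4, geom = 2

Step 1 — factor the characteristic polynomial to read off the algebraic multiplicities:
  χ_A(x) = (x - 1)^4

Step 2 — compute geometric multiplicities via the rank-nullity identity g(λ) = n − rank(A − λI):
  rank(A − (1)·I) = 2, so dim ker(A − (1)·I) = n − 2 = 2

Summary:
  λ = 1: algebraic multiplicity = 4, geometric multiplicity = 2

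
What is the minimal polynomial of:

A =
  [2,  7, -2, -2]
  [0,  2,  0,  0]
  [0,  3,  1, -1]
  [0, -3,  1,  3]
x^2 - 4*x + 4

The characteristic polynomial is χ_A(x) = (x - 2)^4, so the eigenvalues are known. The minimal polynomial is
  m_A(x) = Π_λ (x − λ)^{k_λ}
where k_λ is the size of the *largest* Jordan block for λ (equivalently, the smallest k with (A − λI)^k v = 0 for every generalised eigenvector v of λ).

  λ = 2: largest Jordan block has size 2, contributing (x − 2)^2

So m_A(x) = (x - 2)^2 = x^2 - 4*x + 4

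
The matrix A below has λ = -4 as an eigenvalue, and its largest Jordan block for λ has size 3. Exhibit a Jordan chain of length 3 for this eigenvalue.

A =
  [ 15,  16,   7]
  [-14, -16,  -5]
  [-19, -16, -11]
A Jordan chain for λ = -4 of length 3:
v_1 = (4, -3, -4)ᵀ
v_2 = (19, -14, -19)ᵀ
v_3 = (1, 0, 0)ᵀ

Let N = A − (-4)·I. We want v_3 with N^3 v_3 = 0 but N^2 v_3 ≠ 0; then v_{j-1} := N · v_j for j = 3, …, 2.

Pick v_3 = (1, 0, 0)ᵀ.
Then v_2 = N · v_3 = (19, -14, -19)ᵀ.
Then v_1 = N · v_2 = (4, -3, -4)ᵀ.

Sanity check: (A − (-4)·I) v_1 = (0, 0, 0)ᵀ = 0. ✓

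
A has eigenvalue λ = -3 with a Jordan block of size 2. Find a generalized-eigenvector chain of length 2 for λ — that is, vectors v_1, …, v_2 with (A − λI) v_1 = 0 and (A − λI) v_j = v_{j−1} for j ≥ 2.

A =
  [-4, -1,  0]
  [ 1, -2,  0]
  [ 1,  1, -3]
A Jordan chain for λ = -3 of length 2:
v_1 = (-1, 1, 1)ᵀ
v_2 = (1, 0, 0)ᵀ

Let N = A − (-3)·I. We want v_2 with N^2 v_2 = 0 but N^1 v_2 ≠ 0; then v_{j-1} := N · v_j for j = 2, …, 2.

Pick v_2 = (1, 0, 0)ᵀ.
Then v_1 = N · v_2 = (-1, 1, 1)ᵀ.

Sanity check: (A − (-3)·I) v_1 = (0, 0, 0)ᵀ = 0. ✓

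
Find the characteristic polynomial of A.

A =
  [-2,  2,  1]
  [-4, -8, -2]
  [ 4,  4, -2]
x^3 + 12*x^2 + 48*x + 64

Expanding det(x·I − A) (e.g. by cofactor expansion or by noting that A is similar to its Jordan form J, which has the same characteristic polynomial as A) gives
  χ_A(x) = x^3 + 12*x^2 + 48*x + 64
which factors as (x + 4)^3. The eigenvalues (with algebraic multiplicities) are λ = -4 with multiplicity 3.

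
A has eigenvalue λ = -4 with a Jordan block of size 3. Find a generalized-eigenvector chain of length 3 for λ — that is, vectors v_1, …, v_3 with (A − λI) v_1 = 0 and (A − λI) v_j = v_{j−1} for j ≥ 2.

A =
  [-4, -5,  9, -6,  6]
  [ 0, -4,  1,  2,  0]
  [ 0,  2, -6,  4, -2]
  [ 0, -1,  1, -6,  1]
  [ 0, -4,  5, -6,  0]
A Jordan chain for λ = -4 of length 3:
v_1 = (1, 0, 0, 0, 0)ᵀ
v_2 = (9, 1, -2, 1, 5)ᵀ
v_3 = (0, 0, 1, 0, 0)ᵀ

Let N = A − (-4)·I. We want v_3 with N^3 v_3 = 0 but N^2 v_3 ≠ 0; then v_{j-1} := N · v_j for j = 3, …, 2.

Pick v_3 = (0, 0, 1, 0, 0)ᵀ.
Then v_2 = N · v_3 = (9, 1, -2, 1, 5)ᵀ.
Then v_1 = N · v_2 = (1, 0, 0, 0, 0)ᵀ.

Sanity check: (A − (-4)·I) v_1 = (0, 0, 0, 0, 0)ᵀ = 0. ✓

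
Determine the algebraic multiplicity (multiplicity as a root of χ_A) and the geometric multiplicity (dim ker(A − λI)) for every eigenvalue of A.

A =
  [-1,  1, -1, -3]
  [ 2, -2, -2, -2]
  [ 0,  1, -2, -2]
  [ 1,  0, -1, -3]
λ = -2: alg = 4, geom = 2

Step 1 — factor the characteristic polynomial to read off the algebraic multiplicities:
  χ_A(x) = (x + 2)^4

Step 2 — compute geometric multiplicities via the rank-nullity identity g(λ) = n − rank(A − λI):
  rank(A − (-2)·I) = 2, so dim ker(A − (-2)·I) = n − 2 = 2

Summary:
  λ = -2: algebraic multiplicity = 4, geometric multiplicity = 2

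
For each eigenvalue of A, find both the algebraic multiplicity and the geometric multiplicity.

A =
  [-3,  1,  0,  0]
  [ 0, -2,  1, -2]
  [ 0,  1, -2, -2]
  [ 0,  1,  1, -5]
λ = -3: alg = 4, geom = 2

Step 1 — factor the characteristic polynomial to read off the algebraic multiplicities:
  χ_A(x) = (x + 3)^4

Step 2 — compute geometric multiplicities via the rank-nullity identity g(λ) = n − rank(A − λI):
  rank(A − (-3)·I) = 2, so dim ker(A − (-3)·I) = n − 2 = 2

Summary:
  λ = -3: algebraic multiplicity = 4, geometric multiplicity = 2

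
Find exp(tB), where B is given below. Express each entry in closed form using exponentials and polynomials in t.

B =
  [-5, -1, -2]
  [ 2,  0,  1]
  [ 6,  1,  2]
e^{tB} =
  [t^2*exp(-t) - 4*t*exp(-t) + exp(-t), t^2*exp(-t)/2 - t*exp(-t), t^2*exp(-t)/2 - 2*t*exp(-t)]
  [2*t*exp(-t), t*exp(-t) + exp(-t), t*exp(-t)]
  [-2*t^2*exp(-t) + 6*t*exp(-t), -t^2*exp(-t) + t*exp(-t), -t^2*exp(-t) + 3*t*exp(-t) + exp(-t)]

Strategy: write B = P · J · P⁻¹ where J is a Jordan canonical form, so e^{tB} = P · e^{tJ} · P⁻¹, and e^{tJ} can be computed block-by-block.

B has Jordan form
J =
  [-1,  1,  0]
  [ 0, -1,  1]
  [ 0,  0, -1]
(up to reordering of blocks).

Per-block formulas:
  For a 3×3 Jordan block J_3(-1): exp(t · J_3(-1)) = e^(-1t)·(I + t·N + (t^2/2)·N^2), where N is the 3×3 nilpotent shift.

After assembling e^{tJ} and conjugating by P, we get:

e^{tB} =
  [t^2*exp(-t) - 4*t*exp(-t) + exp(-t), t^2*exp(-t)/2 - t*exp(-t), t^2*exp(-t)/2 - 2*t*exp(-t)]
  [2*t*exp(-t), t*exp(-t) + exp(-t), t*exp(-t)]
  [-2*t^2*exp(-t) + 6*t*exp(-t), -t^2*exp(-t) + t*exp(-t), -t^2*exp(-t) + 3*t*exp(-t) + exp(-t)]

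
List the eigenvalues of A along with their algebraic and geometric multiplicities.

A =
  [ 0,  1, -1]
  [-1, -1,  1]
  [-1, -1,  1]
λ = 0: alg = 3, geom = 1

Step 1 — factor the characteristic polynomial to read off the algebraic multiplicities:
  χ_A(x) = x^3

Step 2 — compute geometric multiplicities via the rank-nullity identity g(λ) = n − rank(A − λI):
  rank(A − (0)·I) = 2, so dim ker(A − (0)·I) = n − 2 = 1

Summary:
  λ = 0: algebraic multiplicity = 3, geometric multiplicity = 1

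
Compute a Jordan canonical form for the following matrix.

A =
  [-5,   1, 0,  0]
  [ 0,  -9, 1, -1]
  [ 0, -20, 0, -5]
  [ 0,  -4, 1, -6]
J_3(-5) ⊕ J_1(-5)

The characteristic polynomial is
  det(x·I − A) = x^4 + 20*x^3 + 150*x^2 + 500*x + 625 = (x + 5)^4

Eigenvalues and multiplicities (the geometric multiplicity of λ is n − rank(A − λI), which equals the number of Jordan blocks for λ):
  λ = -5: algebraic multiplicity = 4, geometric multiplicity = 2

Determining the block sizes for each eigenvalue:
  λ = -5: with am = 4 and gm = 2, the partition is not yet determined (e.g. several partitions of 4 into 2 parts exist). Let N = A − (-5)·I. Computing rank(N^1) = 2, rank(N^2) = 1, rank(N^3) = 0; the number of blocks of size ≥ j is rank(N^{j−1}) − rank(N^j), giving [2, 1, 1]. So we have 1 block(s) of size 3, 1 block(s) of size 1 → block sizes [3, 1]

Assembling the blocks gives a Jordan form
J =
  [-5,  1,  0,  0]
  [ 0, -5,  1,  0]
  [ 0,  0, -5,  0]
  [ 0,  0,  0, -5]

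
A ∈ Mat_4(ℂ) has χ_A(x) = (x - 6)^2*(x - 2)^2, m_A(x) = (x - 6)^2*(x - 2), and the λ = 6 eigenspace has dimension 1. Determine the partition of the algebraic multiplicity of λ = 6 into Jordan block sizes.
Block sizes for λ = 6: [2]

Step 1 — from the characteristic polynomial, algebraic multiplicity of λ = 6 is 2. From dim ker(A − (6)·I) = 1, there are exactly 1 Jordan blocks for λ = 6.
Step 2 — from the minimal polynomial, the factor (x − 6)^2 tells us the largest block for λ = 6 has size 2.
Step 3 — with total size 2, 1 blocks, and largest block 2, the block sizes (in nonincreasing order) are [2].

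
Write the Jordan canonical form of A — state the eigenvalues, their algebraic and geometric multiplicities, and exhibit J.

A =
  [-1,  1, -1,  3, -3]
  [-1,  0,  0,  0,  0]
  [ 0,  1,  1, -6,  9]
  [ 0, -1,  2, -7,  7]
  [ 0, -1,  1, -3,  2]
J_3(-1) ⊕ J_2(-1)

The characteristic polynomial is
  det(x·I − A) = x^5 + 5*x^4 + 10*x^3 + 10*x^2 + 5*x + 1 = (x + 1)^5

Eigenvalues and multiplicities (the geometric multiplicity of λ is n − rank(A − λI), which equals the number of Jordan blocks for λ):
  λ = -1: algebraic multiplicity = 5, geometric multiplicity = 2

Determining the block sizes for each eigenvalue:
  λ = -1: with am = 5 and gm = 2, the partition is not yet determined (e.g. several partitions of 5 into 2 parts exist). Let N = A − (-1)·I. Computing rank(N^1) = 3, rank(N^2) = 1, rank(N^3) = 0; the number of blocks of size ≥ j is rank(N^{j−1}) − rank(N^j), giving [2, 2, 1]. So we have 1 block(s) of size 3, 1 block(s) of size 2 → block sizes [3, 2]

Assembling the blocks gives a Jordan form
J =
  [-1,  1,  0,  0,  0]
  [ 0, -1,  1,  0,  0]
  [ 0,  0, -1,  0,  0]
  [ 0,  0,  0, -1,  1]
  [ 0,  0,  0,  0, -1]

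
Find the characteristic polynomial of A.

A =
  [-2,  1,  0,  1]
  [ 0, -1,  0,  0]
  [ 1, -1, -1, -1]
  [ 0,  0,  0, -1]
x^4 + 5*x^3 + 9*x^2 + 7*x + 2

Expanding det(x·I − A) (e.g. by cofactor expansion or by noting that A is similar to its Jordan form J, which has the same characteristic polynomial as A) gives
  χ_A(x) = x^4 + 5*x^3 + 9*x^2 + 7*x + 2
which factors as (x + 1)^3*(x + 2). The eigenvalues (with algebraic multiplicities) are λ = -2 with multiplicity 1, λ = -1 with multiplicity 3.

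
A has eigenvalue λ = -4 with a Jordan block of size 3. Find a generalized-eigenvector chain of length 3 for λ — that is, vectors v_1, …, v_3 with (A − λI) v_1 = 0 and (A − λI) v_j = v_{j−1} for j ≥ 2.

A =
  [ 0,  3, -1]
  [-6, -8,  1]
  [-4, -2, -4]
A Jordan chain for λ = -4 of length 3:
v_1 = (2, -4, -4)ᵀ
v_2 = (4, -6, -4)ᵀ
v_3 = (1, 0, 0)ᵀ

Let N = A − (-4)·I. We want v_3 with N^3 v_3 = 0 but N^2 v_3 ≠ 0; then v_{j-1} := N · v_j for j = 3, …, 2.

Pick v_3 = (1, 0, 0)ᵀ.
Then v_2 = N · v_3 = (4, -6, -4)ᵀ.
Then v_1 = N · v_2 = (2, -4, -4)ᵀ.

Sanity check: (A − (-4)·I) v_1 = (0, 0, 0)ᵀ = 0. ✓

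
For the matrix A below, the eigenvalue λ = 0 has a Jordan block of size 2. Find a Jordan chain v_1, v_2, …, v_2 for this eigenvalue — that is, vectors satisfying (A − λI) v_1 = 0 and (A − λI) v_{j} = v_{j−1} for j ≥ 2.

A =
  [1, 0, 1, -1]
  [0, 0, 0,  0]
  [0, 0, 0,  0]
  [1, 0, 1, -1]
A Jordan chain for λ = 0 of length 2:
v_1 = (1, 0, 0, 1)ᵀ
v_2 = (1, 0, 0, 0)ᵀ

Let N = A − (0)·I. We want v_2 with N^2 v_2 = 0 but N^1 v_2 ≠ 0; then v_{j-1} := N · v_j for j = 2, …, 2.

Pick v_2 = (1, 0, 0, 0)ᵀ.
Then v_1 = N · v_2 = (1, 0, 0, 1)ᵀ.

Sanity check: (A − (0)·I) v_1 = (0, 0, 0, 0)ᵀ = 0. ✓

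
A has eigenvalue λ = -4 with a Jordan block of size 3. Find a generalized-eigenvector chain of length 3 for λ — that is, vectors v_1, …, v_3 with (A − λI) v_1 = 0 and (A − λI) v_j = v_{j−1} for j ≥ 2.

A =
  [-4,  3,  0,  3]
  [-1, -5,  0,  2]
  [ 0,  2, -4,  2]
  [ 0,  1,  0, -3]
A Jordan chain for λ = -4 of length 3:
v_1 = (-3, 1, -2, -1)ᵀ
v_2 = (0, -1, 0, 0)ᵀ
v_3 = (1, 0, 0, 0)ᵀ

Let N = A − (-4)·I. We want v_3 with N^3 v_3 = 0 but N^2 v_3 ≠ 0; then v_{j-1} := N · v_j for j = 3, …, 2.

Pick v_3 = (1, 0, 0, 0)ᵀ.
Then v_2 = N · v_3 = (0, -1, 0, 0)ᵀ.
Then v_1 = N · v_2 = (-3, 1, -2, -1)ᵀ.

Sanity check: (A − (-4)·I) v_1 = (0, 0, 0, 0)ᵀ = 0. ✓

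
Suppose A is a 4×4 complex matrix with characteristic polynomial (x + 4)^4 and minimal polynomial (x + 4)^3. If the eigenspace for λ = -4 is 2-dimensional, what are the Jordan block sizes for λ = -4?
Block sizes for λ = -4: [3, 1]

Step 1 — from the characteristic polynomial, algebraic multiplicity of λ = -4 is 4. From dim ker(A − (-4)·I) = 2, there are exactly 2 Jordan blocks for λ = -4.
Step 2 — from the minimal polynomial, the factor (x + 4)^3 tells us the largest block for λ = -4 has size 3.
Step 3 — with total size 4, 2 blocks, and largest block 3, the block sizes (in nonincreasing order) are [3, 1].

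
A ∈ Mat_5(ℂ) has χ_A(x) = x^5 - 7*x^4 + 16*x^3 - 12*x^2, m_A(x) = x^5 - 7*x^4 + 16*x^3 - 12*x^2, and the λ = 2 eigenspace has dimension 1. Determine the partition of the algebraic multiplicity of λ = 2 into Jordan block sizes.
Block sizes for λ = 2: [2]

Step 1 — from the characteristic polynomial, algebraic multiplicity of λ = 2 is 2. From dim ker(A − (2)·I) = 1, there are exactly 1 Jordan blocks for λ = 2.
Step 2 — from the minimal polynomial, the factor (x − 2)^2 tells us the largest block for λ = 2 has size 2.
Step 3 — with total size 2, 1 blocks, and largest block 2, the block sizes (in nonincreasing order) are [2].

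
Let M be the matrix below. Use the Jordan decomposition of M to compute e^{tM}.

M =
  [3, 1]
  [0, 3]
e^{tM} =
  [exp(3*t), t*exp(3*t)]
  [0, exp(3*t)]

Strategy: write M = P · J · P⁻¹ where J is a Jordan canonical form, so e^{tM} = P · e^{tJ} · P⁻¹, and e^{tJ} can be computed block-by-block.

M has Jordan form
J =
  [3, 1]
  [0, 3]
(up to reordering of blocks).

Per-block formulas:
  For a 2×2 Jordan block J_2(3): exp(t · J_2(3)) = e^(3t)·(I + t·N), where N is the 2×2 nilpotent shift.

After assembling e^{tJ} and conjugating by P, we get:

e^{tM} =
  [exp(3*t), t*exp(3*t)]
  [0, exp(3*t)]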